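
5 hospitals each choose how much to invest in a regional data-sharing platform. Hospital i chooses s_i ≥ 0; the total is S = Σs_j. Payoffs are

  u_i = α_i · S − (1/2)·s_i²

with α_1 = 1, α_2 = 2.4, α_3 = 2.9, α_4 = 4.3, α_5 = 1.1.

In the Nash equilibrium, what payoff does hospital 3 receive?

29.725

Hospital i's FOC: ∂u_i/∂s_i = α_i − s_i = 0, so s_i* = α_i.
NE contributions = (1, 2.4, 2.9, 4.3, 1.1); S = 11.7.
u_3 = α_3·S − ½·(s_3)² = 2.9·11.7 − ½·2.9² = 29.725.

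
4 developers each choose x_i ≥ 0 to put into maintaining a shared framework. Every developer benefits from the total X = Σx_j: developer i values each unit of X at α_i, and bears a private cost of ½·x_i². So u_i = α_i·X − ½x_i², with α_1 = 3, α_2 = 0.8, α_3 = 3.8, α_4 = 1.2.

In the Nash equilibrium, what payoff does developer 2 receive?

Developer i's FOC: ∂u_i/∂x_i = α_i − x_i = 0, so x_i* = α_i.
NE contributions = (3, 0.8, 3.8, 1.2); X = 8.8.
u_2 = α_2·X − ½·(x_2)² = 0.8·8.8 − ½·0.8² = 6.72.

6.72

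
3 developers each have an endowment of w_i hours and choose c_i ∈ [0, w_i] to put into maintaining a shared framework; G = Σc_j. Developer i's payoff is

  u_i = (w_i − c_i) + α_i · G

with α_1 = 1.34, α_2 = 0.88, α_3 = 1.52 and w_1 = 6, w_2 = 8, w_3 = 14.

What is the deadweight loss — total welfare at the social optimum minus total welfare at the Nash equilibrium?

∂u_i/∂c_i = α_i − 1, so developer i contributes w_i if α_i > 1, else 0.
α_i > 1 for i ∈ {1, 3}; NE contributions (6, 0, 14), G = 20.
W^NE = Σw_i − G^NE + (Σα_i)·G^NE = 28 + 2.74·20 = 82.8.
Planner: ∂(Σu_j)/∂c_i = Σα_j − 1 = 2.74 > 0, so everyone contributes w_i; G^SO = 28, W^SO = 28 + 2.74·28 = 104.72.
Deadweight loss = 21.92.

21.92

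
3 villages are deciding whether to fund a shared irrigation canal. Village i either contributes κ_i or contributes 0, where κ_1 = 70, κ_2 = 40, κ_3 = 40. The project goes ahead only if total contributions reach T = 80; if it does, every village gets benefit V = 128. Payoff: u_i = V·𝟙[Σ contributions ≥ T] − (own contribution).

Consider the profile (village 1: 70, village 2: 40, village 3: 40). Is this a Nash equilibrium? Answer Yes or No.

Total = 150 ≥ 80: provided.
Village 1 (pledges 70, payoff 58): dropping to 0 → total 80, payoff 128. Profitable deviation.

No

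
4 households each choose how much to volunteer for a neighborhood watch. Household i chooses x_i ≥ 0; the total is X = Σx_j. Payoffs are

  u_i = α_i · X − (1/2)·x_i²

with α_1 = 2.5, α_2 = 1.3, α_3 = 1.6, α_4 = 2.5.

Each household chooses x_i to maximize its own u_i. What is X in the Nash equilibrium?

Household i's FOC: ∂u_i/∂x_i = α_i − x_i = 0, so x_i* = α_i.
NE contributions = (2.5, 1.3, 1.6, 2.5); X = 7.9.

7.9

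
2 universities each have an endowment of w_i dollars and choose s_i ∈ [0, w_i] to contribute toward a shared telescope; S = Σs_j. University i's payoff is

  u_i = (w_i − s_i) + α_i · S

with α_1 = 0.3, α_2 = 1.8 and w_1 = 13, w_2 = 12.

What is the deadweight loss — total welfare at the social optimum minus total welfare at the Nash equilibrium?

14.3

∂u_i/∂s_i = α_i − 1, so university i contributes w_i if α_i > 1, else 0.
α_i > 1 for i ∈ {2}; NE contributions (0, 12), S = 12.
W^NE = Σw_i − S^NE + (Σα_i)·S^NE = 25 + 1.1·12 = 38.2.
Planner: ∂(Σu_j)/∂s_i = Σα_j − 1 = 1.1 > 0, so everyone contributes w_i; S^SO = 25, W^SO = 25 + 1.1·25 = 52.5.
Deadweight loss = 14.3.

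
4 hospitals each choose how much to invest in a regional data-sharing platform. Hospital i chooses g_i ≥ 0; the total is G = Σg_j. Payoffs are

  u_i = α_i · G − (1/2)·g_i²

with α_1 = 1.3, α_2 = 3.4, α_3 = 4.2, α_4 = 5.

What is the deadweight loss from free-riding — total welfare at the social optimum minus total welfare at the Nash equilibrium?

221.155

Hospital i's FOC: ∂u_i/∂g_i = α_i − g_i = 0, so g_i* = α_i.
NE contributions = (1.3, 3.4, 4.2, 5); G = 13.9.
W^NE = (Σα)·G − ½Σα_i² = 13.9² − ½·55.89 = 165.265.
Planner sets g_i = Σα_j = 13.9 for every i, so G^SO = 4·13.9 = 55.6.
W^SO = (Σα)·G^SO − ½·4·(Σα)² = (4/2)·13.9² = 386.42.
Deadweight loss = W^SO − W^NE = 221.155.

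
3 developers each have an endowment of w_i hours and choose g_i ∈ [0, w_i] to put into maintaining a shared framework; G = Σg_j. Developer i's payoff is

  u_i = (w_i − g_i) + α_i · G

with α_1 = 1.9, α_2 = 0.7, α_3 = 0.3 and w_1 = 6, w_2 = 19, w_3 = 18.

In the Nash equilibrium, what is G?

∂u_i/∂g_i = α_i − 1, so developer i contributes w_i if α_i > 1, else 0.
α_i > 1 for i ∈ {1}; NE contributions (6, 0, 0), G = 6.

6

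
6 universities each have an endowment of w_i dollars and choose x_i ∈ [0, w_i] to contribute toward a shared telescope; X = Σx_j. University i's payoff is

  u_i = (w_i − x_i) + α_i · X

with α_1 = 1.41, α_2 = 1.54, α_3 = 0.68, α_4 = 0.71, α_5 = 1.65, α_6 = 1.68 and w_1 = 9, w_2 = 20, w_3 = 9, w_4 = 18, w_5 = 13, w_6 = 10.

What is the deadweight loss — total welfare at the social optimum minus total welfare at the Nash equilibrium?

∂u_i/∂x_i = α_i − 1, so university i contributes w_i if α_i > 1, else 0.
α_i > 1 for i ∈ {1, 2, 5, 6}; NE contributions (9, 20, 0, 0, 13, 10), X = 52.
W^NE = Σw_i − X^NE + (Σα_i)·X^NE = 79 + 6.67·52 = 425.84.
Planner: ∂(Σu_j)/∂x_i = Σα_j − 1 = 6.67 > 0, so everyone contributes w_i; X^SO = 79, W^SO = 79 + 6.67·79 = 605.93.
Deadweight loss = 180.09.

180.09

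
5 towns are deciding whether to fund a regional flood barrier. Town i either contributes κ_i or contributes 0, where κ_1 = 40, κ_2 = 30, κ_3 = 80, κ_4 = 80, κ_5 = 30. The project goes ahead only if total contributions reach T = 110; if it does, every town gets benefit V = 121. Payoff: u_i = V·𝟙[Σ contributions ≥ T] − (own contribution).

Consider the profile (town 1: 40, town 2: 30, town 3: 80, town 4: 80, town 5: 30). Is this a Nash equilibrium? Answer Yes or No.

No

Total = 260 ≥ 110: provided.
Town 1 (pledges 40, payoff 81): dropping to 0 → total 220, payoff 121. Profitable deviation.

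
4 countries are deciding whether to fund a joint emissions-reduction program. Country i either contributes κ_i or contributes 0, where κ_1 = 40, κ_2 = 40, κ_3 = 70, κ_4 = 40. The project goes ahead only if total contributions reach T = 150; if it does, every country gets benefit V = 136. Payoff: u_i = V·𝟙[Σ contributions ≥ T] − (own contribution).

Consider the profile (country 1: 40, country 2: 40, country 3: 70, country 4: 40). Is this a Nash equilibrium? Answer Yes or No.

Total = 190 ≥ 150: provided.
Country 1 (pledges 40, payoff 96): dropping to 0 → total 150, payoff 136. Profitable deviation.

No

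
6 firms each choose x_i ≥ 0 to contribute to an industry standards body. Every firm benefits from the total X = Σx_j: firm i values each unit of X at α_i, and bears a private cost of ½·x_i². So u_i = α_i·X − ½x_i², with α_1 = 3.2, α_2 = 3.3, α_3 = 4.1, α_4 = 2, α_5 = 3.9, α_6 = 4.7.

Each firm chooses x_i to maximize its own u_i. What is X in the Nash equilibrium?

21.2

Firm i's FOC: ∂u_i/∂x_i = α_i − x_i = 0, so x_i* = α_i.
NE contributions = (3.2, 3.3, 4.1, 2, 3.9, 4.7); X = 21.2.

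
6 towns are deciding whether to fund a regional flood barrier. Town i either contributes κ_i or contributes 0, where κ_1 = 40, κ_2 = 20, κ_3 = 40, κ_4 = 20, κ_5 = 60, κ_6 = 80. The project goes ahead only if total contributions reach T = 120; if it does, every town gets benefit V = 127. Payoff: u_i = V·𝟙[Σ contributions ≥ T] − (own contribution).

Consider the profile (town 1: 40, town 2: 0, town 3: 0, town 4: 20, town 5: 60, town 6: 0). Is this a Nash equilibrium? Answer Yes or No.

Total = 120 ≥ 120: provided.
Town 1 (pledges 40, payoff 87): dropping to 0 → total 80, payoff 0. No gain.
Town 2 (pledges 0, payoff 127): pledging 20 → total 140, payoff 107. No gain.
Town 3 (pledges 0, payoff 127): pledging 40 → total 160, payoff 87. No gain.
Town 4 (pledges 20, payoff 107): dropping to 0 → total 100, payoff 0. No gain.
Town 5 (pledges 60, payoff 67): dropping to 0 → total 60, payoff 0. No gain.
Town 6 (pledges 0, payoff 127): pledging 80 → total 200, payoff 47. No gain.

Yes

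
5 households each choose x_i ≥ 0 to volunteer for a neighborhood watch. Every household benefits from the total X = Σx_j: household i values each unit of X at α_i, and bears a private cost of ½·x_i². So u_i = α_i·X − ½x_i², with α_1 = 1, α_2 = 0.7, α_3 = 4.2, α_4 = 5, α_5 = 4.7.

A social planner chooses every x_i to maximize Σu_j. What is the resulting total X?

Planner FOC: ∂(Σu_j)/∂x_i = (Σα_j) − x_i = 0, so x_i^SO = Σα_j = 15.6 for every i; X^SO = 78.

78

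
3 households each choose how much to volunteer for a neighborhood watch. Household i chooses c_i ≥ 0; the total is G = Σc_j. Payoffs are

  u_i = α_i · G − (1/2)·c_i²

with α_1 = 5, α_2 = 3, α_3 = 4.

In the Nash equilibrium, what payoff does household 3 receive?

Household i's FOC: ∂u_i/∂c_i = α_i − c_i = 0, so c_i* = α_i.
NE contributions = (5, 3, 4); G = 12.
u_3 = α_3·G − ½·(c_3)² = 4·12 − ½·4² = 40.

40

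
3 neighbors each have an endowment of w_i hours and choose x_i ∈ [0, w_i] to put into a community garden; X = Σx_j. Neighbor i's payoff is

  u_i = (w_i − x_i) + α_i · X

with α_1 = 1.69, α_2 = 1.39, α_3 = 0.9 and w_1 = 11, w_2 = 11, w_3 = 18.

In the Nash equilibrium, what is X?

22

∂u_i/∂x_i = α_i − 1, so neighbor i contributes w_i if α_i > 1, else 0.
α_i > 1 for i ∈ {1, 2}; NE contributions (11, 11, 0), X = 22.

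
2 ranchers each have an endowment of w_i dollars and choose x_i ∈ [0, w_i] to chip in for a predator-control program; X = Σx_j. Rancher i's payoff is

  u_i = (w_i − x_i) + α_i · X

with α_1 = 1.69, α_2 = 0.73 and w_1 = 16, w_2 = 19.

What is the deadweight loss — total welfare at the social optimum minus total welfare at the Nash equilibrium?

26.98

∂u_i/∂x_i = α_i − 1, so rancher i contributes w_i if α_i > 1, else 0.
α_i > 1 for i ∈ {1}; NE contributions (16, 0), X = 16.
W^NE = Σw_i − X^NE + (Σα_i)·X^NE = 35 + 1.42·16 = 57.72.
Planner: ∂(Σu_j)/∂x_i = Σα_j − 1 = 1.42 > 0, so everyone contributes w_i; X^SO = 35, W^SO = 35 + 1.42·35 = 84.7.
Deadweight loss = 26.98.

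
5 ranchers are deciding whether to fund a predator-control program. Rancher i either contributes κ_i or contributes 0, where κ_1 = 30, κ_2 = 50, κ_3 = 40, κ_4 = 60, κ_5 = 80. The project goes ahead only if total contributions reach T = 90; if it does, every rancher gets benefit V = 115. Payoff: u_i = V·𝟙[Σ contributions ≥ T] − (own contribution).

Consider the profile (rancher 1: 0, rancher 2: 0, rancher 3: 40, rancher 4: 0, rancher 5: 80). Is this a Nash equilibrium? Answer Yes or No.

Yes

Total = 120 ≥ 90: provided.
Rancher 1 (pledges 0, payoff 115): pledging 30 → total 150, payoff 85. No gain.
Rancher 2 (pledges 0, payoff 115): pledging 50 → total 170, payoff 65. No gain.
Rancher 3 (pledges 40, payoff 75): dropping to 0 → total 80, payoff 0. No gain.
Rancher 4 (pledges 0, payoff 115): pledging 60 → total 180, payoff 55. No gain.
Rancher 5 (pledges 80, payoff 35): dropping to 0 → total 40, payoff 0. No gain.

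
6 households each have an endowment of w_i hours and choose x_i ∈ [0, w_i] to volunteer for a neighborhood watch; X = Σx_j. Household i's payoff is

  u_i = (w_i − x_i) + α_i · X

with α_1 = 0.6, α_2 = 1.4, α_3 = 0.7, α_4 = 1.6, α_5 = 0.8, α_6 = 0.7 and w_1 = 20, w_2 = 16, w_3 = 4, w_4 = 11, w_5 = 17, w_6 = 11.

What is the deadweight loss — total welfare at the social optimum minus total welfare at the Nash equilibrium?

∂u_i/∂x_i = α_i − 1, so household i contributes w_i if α_i > 1, else 0.
α_i > 1 for i ∈ {2, 4}; NE contributions (0, 16, 0, 11, 0, 0), X = 27.
W^NE = Σw_i − X^NE + (Σα_i)·X^NE = 79 + 4.8·27 = 208.6.
Planner: ∂(Σu_j)/∂x_i = Σα_j − 1 = 4.8 > 0, so everyone contributes w_i; X^SO = 79, W^SO = 79 + 4.8·79 = 458.2.
Deadweight loss = 249.6.

249.6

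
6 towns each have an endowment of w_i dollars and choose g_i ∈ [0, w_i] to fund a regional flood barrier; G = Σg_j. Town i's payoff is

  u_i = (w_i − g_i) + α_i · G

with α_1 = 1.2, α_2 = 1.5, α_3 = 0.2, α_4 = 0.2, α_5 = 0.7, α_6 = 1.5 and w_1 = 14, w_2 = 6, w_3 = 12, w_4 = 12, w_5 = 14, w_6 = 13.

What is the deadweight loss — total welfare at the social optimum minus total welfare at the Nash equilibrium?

∂u_i/∂g_i = α_i − 1, so town i contributes w_i if α_i > 1, else 0.
α_i > 1 for i ∈ {1, 2, 6}; NE contributions (14, 6, 0, 0, 0, 13), G = 33.
W^NE = Σw_i − G^NE + (Σα_i)·G^NE = 71 + 4.3·33 = 212.9.
Planner: ∂(Σu_j)/∂g_i = Σα_j − 1 = 4.3 > 0, so everyone contributes w_i; G^SO = 71, W^SO = 71 + 4.3·71 = 376.3.
Deadweight loss = 163.4.

163.4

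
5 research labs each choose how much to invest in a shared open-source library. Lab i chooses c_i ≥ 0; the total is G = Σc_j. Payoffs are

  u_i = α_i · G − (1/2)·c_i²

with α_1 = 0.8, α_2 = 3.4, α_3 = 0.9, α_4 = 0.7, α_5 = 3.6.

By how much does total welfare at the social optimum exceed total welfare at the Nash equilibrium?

Lab i's FOC: ∂u_i/∂c_i = α_i − c_i = 0, so c_i* = α_i.
NE contributions = (0.8, 3.4, 0.9, 0.7, 3.6); G = 9.4.
W^NE = (Σα)·G − ½Σα_i² = 9.4² − ½·26.46 = 75.13.
Planner sets c_i = Σα_j = 9.4 for every i, so G^SO = 5·9.4 = 47.
W^SO = (Σα)·G^SO − ½·5·(Σα)² = (5/2)·9.4² = 220.9.
Deadweight loss = W^SO − W^NE = 145.77.

145.77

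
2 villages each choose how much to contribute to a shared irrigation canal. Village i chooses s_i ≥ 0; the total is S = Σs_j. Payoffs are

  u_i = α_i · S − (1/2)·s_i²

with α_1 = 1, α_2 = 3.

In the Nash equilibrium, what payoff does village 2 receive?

Village i's FOC: ∂u_i/∂s_i = α_i − s_i = 0, so s_i* = α_i.
NE contributions = (1, 3); S = 4.
u_2 = α_2·S − ½·(s_2)² = 3·4 − ½·3² = 7.5.

7.5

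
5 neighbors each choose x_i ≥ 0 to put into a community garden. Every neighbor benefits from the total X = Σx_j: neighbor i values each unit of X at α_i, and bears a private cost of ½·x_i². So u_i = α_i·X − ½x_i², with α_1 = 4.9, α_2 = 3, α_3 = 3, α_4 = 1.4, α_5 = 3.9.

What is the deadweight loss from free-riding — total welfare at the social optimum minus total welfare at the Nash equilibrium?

Neighbor i's FOC: ∂u_i/∂x_i = α_i − x_i = 0, so x_i* = α_i.
NE contributions = (4.9, 3, 3, 1.4, 3.9); X = 16.2.
W^NE = (Σα)·X − ½Σα_i² = 16.2² − ½·59.18 = 232.85.
Planner sets x_i = Σα_j = 16.2 for every i, so X^SO = 5·16.2 = 81.
W^SO = (Σα)·X^SO − ½·5·(Σα)² = (5/2)·16.2² = 656.1.
Deadweight loss = W^SO − W^NE = 423.25.

423.25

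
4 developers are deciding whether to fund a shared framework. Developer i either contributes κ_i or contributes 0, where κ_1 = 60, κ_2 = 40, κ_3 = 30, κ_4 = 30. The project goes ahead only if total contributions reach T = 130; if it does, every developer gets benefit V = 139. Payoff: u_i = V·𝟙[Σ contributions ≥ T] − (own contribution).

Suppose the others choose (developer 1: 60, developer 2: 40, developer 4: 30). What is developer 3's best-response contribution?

Others' total = 130 ≥ 130; contributing adds cost 30 for no extra benefit.
Best response: 0.

0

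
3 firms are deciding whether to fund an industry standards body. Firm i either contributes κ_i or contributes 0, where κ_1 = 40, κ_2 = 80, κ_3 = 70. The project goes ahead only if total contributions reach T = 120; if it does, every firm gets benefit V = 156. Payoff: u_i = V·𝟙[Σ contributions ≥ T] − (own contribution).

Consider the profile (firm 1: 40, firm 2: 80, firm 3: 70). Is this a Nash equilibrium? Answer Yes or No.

Total = 190 ≥ 120: provided.
Firm 1 (pledges 40, payoff 116): dropping to 0 → total 150, payoff 156. Profitable deviation.

No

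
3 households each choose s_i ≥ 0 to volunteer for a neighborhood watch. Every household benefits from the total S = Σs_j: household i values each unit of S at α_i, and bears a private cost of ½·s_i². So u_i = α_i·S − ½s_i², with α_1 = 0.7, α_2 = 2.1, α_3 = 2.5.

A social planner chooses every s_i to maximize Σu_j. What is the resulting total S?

15.9

Planner FOC: ∂(Σu_j)/∂s_i = (Σα_j) − s_i = 0, so s_i^SO = Σα_j = 5.3 for every i; S^SO = 15.9.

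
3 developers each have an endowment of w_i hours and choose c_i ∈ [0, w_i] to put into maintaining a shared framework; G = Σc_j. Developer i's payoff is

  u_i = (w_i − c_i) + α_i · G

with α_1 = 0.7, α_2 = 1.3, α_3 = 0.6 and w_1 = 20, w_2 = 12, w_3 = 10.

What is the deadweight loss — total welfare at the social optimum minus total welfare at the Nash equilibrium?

48

∂u_i/∂c_i = α_i − 1, so developer i contributes w_i if α_i > 1, else 0.
α_i > 1 for i ∈ {2}; NE contributions (0, 12, 0), G = 12.
W^NE = Σw_i − G^NE + (Σα_i)·G^NE = 42 + 1.6·12 = 61.2.
Planner: ∂(Σu_j)/∂c_i = Σα_j − 1 = 1.6 > 0, so everyone contributes w_i; G^SO = 42, W^SO = 42 + 1.6·42 = 109.2.
Deadweight loss = 48.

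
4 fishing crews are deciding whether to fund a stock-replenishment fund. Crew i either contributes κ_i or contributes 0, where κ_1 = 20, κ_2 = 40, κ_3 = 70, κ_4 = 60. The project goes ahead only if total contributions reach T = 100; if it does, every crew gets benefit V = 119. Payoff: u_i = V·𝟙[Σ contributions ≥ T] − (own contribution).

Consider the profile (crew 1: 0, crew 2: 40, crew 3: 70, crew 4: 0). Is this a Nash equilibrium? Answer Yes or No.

Yes

Total = 110 ≥ 100: provided.
Crew 1 (pledges 0, payoff 119): pledging 20 → total 130, payoff 99. No gain.
Crew 2 (pledges 40, payoff 79): dropping to 0 → total 70, payoff 0. No gain.
Crew 3 (pledges 70, payoff 49): dropping to 0 → total 40, payoff 0. No gain.
Crew 4 (pledges 0, payoff 119): pledging 60 → total 170, payoff 59. No gain.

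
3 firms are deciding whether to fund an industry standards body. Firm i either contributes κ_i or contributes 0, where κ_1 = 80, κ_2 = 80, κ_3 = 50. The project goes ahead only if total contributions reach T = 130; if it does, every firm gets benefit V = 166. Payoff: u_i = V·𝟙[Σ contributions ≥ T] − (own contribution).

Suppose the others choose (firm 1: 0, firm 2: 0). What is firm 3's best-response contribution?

0

Others' total = 0. Even contributing 50 gives 50 < 130: no benefit either way.
Best response: 0.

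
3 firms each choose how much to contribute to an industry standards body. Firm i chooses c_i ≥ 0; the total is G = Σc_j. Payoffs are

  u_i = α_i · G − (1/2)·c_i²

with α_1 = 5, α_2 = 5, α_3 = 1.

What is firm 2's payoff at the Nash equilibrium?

Firm i's FOC: ∂u_i/∂c_i = α_i − c_i = 0, so c_i* = α_i.
NE contributions = (5, 5, 1); G = 11.
u_2 = α_2·G − ½·(c_2)² = 5·11 − ½·5² = 42.5.

42.5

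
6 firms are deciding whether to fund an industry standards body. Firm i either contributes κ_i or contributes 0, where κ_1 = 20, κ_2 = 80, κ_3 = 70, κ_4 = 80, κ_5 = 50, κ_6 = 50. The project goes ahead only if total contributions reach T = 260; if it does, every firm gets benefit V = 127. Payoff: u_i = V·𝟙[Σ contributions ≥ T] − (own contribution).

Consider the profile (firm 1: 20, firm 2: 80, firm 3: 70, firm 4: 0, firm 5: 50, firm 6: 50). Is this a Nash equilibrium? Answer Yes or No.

Total = 270 ≥ 260: provided.
Firm 1 (pledges 20, payoff 107): dropping to 0 → total 250, payoff 0. No gain.
Firm 2 (pledges 80, payoff 47): dropping to 0 → total 190, payoff 0. No gain.
Firm 3 (pledges 70, payoff 57): dropping to 0 → total 200, payoff 0. No gain.
Firm 4 (pledges 0, payoff 127): pledging 80 → total 350, payoff 47. No gain.
Firm 5 (pledges 50, payoff 77): dropping to 0 → total 220, payoff 0. No gain.
Firm 6 (pledges 50, payoff 77): dropping to 0 → total 220, payoff 0. No gain.

Yes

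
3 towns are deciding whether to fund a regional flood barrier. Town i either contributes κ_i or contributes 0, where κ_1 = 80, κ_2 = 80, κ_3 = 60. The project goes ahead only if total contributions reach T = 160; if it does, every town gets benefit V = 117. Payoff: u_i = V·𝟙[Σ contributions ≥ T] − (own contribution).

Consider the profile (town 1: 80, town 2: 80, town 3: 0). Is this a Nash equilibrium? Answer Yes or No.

Yes

Total = 160 ≥ 160: provided.
Town 1 (pledges 80, payoff 37): dropping to 0 → total 80, payoff 0. No gain.
Town 2 (pledges 80, payoff 37): dropping to 0 → total 80, payoff 0. No gain.
Town 3 (pledges 0, payoff 117): pledging 60 → total 220, payoff 57. No gain.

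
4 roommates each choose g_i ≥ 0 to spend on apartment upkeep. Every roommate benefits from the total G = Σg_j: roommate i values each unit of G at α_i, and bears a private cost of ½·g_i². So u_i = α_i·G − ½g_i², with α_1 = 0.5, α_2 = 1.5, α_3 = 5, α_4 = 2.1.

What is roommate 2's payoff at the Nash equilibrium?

Roommate i's FOC: ∂u_i/∂g_i = α_i − g_i = 0, so g_i* = α_i.
NE contributions = (0.5, 1.5, 5, 2.1); G = 9.1.
u_2 = α_2·G − ½·(g_2)² = 1.5·9.1 − ½·1.5² = 12.525.

12.525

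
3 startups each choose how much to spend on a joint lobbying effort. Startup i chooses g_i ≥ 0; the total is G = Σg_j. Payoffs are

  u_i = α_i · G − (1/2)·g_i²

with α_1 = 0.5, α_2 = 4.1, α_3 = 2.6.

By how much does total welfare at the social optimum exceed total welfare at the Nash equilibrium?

Startup i's FOC: ∂u_i/∂g_i = α_i − g_i = 0, so g_i* = α_i.
NE contributions = (0.5, 4.1, 2.6); G = 7.2.
W^NE = (Σα)·G − ½Σα_i² = 7.2² − ½·23.82 = 39.93.
Planner sets g_i = Σα_j = 7.2 for every i, so G^SO = 3·7.2 = 21.6.
W^SO = (Σα)·G^SO − ½·3·(Σα)² = (3/2)·7.2² = 77.76.
Deadweight loss = W^SO − W^NE = 37.83.

37.83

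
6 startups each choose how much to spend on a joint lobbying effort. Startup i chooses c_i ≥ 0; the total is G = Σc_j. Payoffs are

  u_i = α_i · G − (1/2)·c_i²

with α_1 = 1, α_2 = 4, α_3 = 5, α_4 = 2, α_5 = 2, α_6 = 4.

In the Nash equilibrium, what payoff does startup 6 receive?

Startup i's FOC: ∂u_i/∂c_i = α_i − c_i = 0, so c_i* = α_i.
NE contributions = (1, 4, 5, 2, 2, 4); G = 18.
u_6 = α_6·G − ½·(c_6)² = 4·18 − ½·4² = 64.

64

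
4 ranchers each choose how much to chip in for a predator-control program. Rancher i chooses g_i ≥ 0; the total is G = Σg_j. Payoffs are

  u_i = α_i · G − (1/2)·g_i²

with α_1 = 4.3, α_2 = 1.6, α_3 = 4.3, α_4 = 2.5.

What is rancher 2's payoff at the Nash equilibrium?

Rancher i's FOC: ∂u_i/∂g_i = α_i − g_i = 0, so g_i* = α_i.
NE contributions = (4.3, 1.6, 4.3, 2.5); G = 12.7.
u_2 = α_2·G − ½·(g_2)² = 1.6·12.7 − ½·1.6² = 19.04.

19.04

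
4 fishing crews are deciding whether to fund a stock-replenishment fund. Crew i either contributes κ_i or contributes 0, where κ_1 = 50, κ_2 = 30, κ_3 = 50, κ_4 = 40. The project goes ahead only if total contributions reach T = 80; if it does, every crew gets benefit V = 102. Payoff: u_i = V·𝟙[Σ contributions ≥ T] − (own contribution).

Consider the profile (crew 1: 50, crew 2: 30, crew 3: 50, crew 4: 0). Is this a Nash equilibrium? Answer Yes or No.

Total = 130 ≥ 80: provided.
Crew 1 (pledges 50, payoff 52): dropping to 0 → total 80, payoff 102. Profitable deviation.

No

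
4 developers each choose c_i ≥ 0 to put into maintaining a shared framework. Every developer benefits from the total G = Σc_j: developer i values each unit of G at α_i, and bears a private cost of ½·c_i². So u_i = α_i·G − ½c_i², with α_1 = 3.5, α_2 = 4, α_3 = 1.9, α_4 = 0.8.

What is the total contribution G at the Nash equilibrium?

10.2

Developer i's FOC: ∂u_i/∂c_i = α_i − c_i = 0, so c_i* = α_i.
NE contributions = (3.5, 4, 1.9, 0.8); G = 10.2.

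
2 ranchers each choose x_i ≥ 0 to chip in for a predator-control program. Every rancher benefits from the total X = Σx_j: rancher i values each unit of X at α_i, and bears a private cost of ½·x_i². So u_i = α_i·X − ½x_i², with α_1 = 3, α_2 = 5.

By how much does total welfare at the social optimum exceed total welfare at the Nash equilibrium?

17

Rancher i's FOC: ∂u_i/∂x_i = α_i − x_i = 0, so x_i* = α_i.
NE contributions = (3, 5); X = 8.
W^NE = (Σα)·X − ½Σα_i² = 8² − ½·34 = 47.
Planner sets x_i = Σα_j = 8 for every i, so X^SO = 2·8 = 16.
W^SO = (Σα)·X^SO − ½·2·(Σα)² = (2/2)·8² = 64.
Deadweight loss = W^SO − W^NE = 17.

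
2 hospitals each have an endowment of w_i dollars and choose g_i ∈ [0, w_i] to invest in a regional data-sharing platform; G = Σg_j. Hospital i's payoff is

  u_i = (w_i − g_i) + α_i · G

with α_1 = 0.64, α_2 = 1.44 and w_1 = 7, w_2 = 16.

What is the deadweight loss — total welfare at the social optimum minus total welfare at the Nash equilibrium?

7.56

∂u_i/∂g_i = α_i − 1, so hospital i contributes w_i if α_i > 1, else 0.
α_i > 1 for i ∈ {2}; NE contributions (0, 16), G = 16.
W^NE = Σw_i − G^NE + (Σα_i)·G^NE = 23 + 1.08·16 = 40.28.
Planner: ∂(Σu_j)/∂g_i = Σα_j − 1 = 1.08 > 0, so everyone contributes w_i; G^SO = 23, W^SO = 23 + 1.08·23 = 47.84.
Deadweight loss = 7.56.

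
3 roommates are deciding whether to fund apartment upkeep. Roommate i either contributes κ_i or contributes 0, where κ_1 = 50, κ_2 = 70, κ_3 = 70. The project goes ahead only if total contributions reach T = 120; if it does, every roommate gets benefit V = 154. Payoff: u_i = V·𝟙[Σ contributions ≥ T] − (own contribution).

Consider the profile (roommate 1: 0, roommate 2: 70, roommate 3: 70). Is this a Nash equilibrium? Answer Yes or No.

Yes

Total = 140 ≥ 120: provided.
Roommate 1 (pledges 0, payoff 154): pledging 50 → total 190, payoff 104. No gain.
Roommate 2 (pledges 70, payoff 84): dropping to 0 → total 70, payoff 0. No gain.
Roommate 3 (pledges 70, payoff 84): dropping to 0 → total 70, payoff 0. No gain.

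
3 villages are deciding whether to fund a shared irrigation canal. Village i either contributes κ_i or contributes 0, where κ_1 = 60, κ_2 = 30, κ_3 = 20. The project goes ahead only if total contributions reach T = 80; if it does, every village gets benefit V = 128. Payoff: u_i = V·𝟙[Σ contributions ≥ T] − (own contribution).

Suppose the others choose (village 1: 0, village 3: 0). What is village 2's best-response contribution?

0

Others' total = 0. Even contributing 30 gives 30 < 80: no benefit either way.
Best response: 0.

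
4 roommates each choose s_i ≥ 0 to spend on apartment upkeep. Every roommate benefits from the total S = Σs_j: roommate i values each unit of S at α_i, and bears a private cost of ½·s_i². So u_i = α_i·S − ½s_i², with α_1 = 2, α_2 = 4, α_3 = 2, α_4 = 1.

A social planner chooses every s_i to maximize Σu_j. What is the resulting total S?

Planner FOC: ∂(Σu_j)/∂s_i = (Σα_j) − s_i = 0, so s_i^SO = Σα_j = 9 for every i; S^SO = 36.

36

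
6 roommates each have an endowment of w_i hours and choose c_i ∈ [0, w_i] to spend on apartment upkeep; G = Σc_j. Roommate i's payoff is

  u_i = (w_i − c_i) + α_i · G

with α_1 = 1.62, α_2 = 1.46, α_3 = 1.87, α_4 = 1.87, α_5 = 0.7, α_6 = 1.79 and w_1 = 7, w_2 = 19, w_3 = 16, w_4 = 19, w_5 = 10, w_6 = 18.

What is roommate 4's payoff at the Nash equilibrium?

∂u_i/∂c_i = α_i − 1, so roommate i contributes w_i if α_i > 1, else 0.
α_i > 1 for i ∈ {1, 2, 3, 4, 6}; NE contributions (7, 19, 16, 19, 0, 18), G = 79.
u_4 = (19 − 19) + 1.87·79 = 147.73.

147.73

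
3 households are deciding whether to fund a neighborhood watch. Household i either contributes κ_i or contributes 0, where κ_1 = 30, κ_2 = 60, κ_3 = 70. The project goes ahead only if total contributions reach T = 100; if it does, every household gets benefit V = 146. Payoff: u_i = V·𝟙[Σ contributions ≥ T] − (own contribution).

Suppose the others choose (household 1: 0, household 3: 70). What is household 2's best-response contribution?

60

Others' total = 70. Contributing 60 brings total to 130 ≥ 100: gain V − κ_2 = 86.
Best response: 60.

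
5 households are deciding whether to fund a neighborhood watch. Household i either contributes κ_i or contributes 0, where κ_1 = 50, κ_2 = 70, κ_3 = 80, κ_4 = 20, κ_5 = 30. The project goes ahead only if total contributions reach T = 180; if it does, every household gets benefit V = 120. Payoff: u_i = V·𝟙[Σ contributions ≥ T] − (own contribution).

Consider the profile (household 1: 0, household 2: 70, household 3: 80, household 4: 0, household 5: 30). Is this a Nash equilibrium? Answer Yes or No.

Yes

Total = 180 ≥ 180: provided.
Household 1 (pledges 0, payoff 120): pledging 50 → total 230, payoff 70. No gain.
Household 2 (pledges 70, payoff 50): dropping to 0 → total 110, payoff 0. No gain.
Household 3 (pledges 80, payoff 40): dropping to 0 → total 100, payoff 0. No gain.
Household 4 (pledges 0, payoff 120): pledging 20 → total 200, payoff 100. No gain.
Household 5 (pledges 30, payoff 90): dropping to 0 → total 150, payoff 0. No gain.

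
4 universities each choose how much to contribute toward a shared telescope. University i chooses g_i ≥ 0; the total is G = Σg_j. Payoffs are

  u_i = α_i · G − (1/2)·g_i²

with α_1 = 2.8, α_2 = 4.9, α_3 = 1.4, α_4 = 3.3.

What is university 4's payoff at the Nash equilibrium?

35.475

University i's FOC: ∂u_i/∂g_i = α_i − g_i = 0, so g_i* = α_i.
NE contributions = (2.8, 4.9, 1.4, 3.3); G = 12.4.
u_4 = α_4·G − ½·(g_4)² = 3.3·12.4 − ½·3.3² = 35.475.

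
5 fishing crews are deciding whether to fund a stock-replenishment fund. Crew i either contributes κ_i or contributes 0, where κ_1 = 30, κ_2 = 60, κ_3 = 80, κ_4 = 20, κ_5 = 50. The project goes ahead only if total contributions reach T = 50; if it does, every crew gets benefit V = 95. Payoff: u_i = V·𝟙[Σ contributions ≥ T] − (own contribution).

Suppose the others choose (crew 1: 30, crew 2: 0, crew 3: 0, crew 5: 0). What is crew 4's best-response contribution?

Others' total = 30. Contributing 20 brings total to 50 ≥ 50: gain V − κ_4 = 75.
Best response: 20.

20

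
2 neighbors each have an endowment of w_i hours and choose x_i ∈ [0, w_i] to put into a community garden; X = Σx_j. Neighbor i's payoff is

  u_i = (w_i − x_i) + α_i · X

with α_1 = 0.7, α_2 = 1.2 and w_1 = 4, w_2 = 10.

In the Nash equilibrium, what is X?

∂u_i/∂x_i = α_i − 1, so neighbor i contributes w_i if α_i > 1, else 0.
α_i > 1 for i ∈ {2}; NE contributions (0, 10), X = 10.

10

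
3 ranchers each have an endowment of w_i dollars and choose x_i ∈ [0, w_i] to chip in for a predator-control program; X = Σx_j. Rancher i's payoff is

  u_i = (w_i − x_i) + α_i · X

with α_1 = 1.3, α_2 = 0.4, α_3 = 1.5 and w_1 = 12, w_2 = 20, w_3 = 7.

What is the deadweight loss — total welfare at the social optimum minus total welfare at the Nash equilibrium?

44

∂u_i/∂x_i = α_i − 1, so rancher i contributes w_i if α_i > 1, else 0.
α_i > 1 for i ∈ {1, 3}; NE contributions (12, 0, 7), X = 19.
W^NE = Σw_i − X^NE + (Σα_i)·X^NE = 39 + 2.2·19 = 80.8.
Planner: ∂(Σu_j)/∂x_i = Σα_j − 1 = 2.2 > 0, so everyone contributes w_i; X^SO = 39, W^SO = 39 + 2.2·39 = 124.8.
Deadweight loss = 44.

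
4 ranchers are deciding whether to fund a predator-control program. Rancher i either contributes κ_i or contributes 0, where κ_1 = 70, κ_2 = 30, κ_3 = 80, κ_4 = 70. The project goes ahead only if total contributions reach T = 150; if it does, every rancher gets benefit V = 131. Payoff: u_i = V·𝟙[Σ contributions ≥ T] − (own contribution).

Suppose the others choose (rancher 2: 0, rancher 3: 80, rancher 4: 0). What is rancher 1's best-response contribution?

70

Others' total = 80. Contributing 70 brings total to 150 ≥ 150: gain V − κ_1 = 61.
Best response: 70.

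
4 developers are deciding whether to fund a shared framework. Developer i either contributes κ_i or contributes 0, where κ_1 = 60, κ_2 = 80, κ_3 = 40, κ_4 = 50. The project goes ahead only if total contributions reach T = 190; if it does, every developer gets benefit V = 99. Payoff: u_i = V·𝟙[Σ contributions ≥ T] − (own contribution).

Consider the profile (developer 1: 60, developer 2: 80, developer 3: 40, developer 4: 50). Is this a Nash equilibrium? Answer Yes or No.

No

Total = 230 ≥ 190: provided.
Developer 1 (pledges 60, payoff 39): dropping to 0 → total 170, payoff 0. No gain.
Developer 2 (pledges 80, payoff 19): dropping to 0 → total 150, payoff 0. No gain.
Developer 3 (pledges 40, payoff 59): dropping to 0 → total 190, payoff 99. Profitable deviation.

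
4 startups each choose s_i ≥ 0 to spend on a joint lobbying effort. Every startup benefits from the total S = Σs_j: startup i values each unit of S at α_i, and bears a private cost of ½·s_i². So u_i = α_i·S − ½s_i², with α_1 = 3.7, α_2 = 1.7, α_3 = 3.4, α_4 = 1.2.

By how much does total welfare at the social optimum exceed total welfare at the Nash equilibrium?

114.79

Startup i's FOC: ∂u_i/∂s_i = α_i − s_i = 0, so s_i* = α_i.
NE contributions = (3.7, 1.7, 3.4, 1.2); S = 10.
W^NE = (Σα)·S − ½Σα_i² = 10² − ½·29.58 = 85.21.
Planner sets s_i = Σα_j = 10 for every i, so S^SO = 4·10 = 40.
W^SO = (Σα)·S^SO − ½·4·(Σα)² = (4/2)·10² = 200.
Deadweight loss = W^SO − W^NE = 114.79.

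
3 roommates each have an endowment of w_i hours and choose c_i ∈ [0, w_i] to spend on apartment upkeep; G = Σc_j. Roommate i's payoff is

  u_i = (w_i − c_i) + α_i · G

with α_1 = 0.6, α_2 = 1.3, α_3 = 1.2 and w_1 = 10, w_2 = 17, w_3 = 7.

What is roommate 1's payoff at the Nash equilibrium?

∂u_i/∂c_i = α_i − 1, so roommate i contributes w_i if α_i > 1, else 0.
α_i > 1 for i ∈ {2, 3}; NE contributions (0, 17, 7), G = 24.
u_1 = (10 − 0) + 0.6·24 = 24.4.

24.4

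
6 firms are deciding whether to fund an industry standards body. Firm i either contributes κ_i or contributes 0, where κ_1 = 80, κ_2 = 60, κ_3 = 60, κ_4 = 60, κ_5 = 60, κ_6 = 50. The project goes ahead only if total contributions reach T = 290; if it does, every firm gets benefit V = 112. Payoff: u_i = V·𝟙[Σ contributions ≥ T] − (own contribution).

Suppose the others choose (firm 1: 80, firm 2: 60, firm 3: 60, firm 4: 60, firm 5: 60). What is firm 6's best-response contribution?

0

Others' total = 320 ≥ 290; contributing adds cost 50 for no extra benefit.
Best response: 0.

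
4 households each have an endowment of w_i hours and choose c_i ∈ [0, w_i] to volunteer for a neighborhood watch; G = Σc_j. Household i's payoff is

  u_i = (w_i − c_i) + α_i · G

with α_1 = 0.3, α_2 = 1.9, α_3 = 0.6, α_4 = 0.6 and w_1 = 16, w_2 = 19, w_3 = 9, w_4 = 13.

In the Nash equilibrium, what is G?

19

∂u_i/∂c_i = α_i − 1, so household i contributes w_i if α_i > 1, else 0.
α_i > 1 for i ∈ {2}; NE contributions (0, 19, 0, 0), G = 19.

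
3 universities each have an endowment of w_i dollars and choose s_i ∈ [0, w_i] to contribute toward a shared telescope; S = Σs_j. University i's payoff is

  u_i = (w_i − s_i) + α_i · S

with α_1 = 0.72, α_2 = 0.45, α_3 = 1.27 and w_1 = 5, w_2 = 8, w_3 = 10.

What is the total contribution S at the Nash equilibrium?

∂u_i/∂s_i = α_i − 1, so university i contributes w_i if α_i > 1, else 0.
α_i > 1 for i ∈ {3}; NE contributions (0, 0, 10), S = 10.

10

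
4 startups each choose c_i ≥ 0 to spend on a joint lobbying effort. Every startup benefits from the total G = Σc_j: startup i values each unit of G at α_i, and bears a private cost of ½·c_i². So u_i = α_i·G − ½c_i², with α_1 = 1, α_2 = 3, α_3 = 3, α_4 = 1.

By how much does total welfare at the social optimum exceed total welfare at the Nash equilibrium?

74

Startup i's FOC: ∂u_i/∂c_i = α_i − c_i = 0, so c_i* = α_i.
NE contributions = (1, 3, 3, 1); G = 8.
W^NE = (Σα)·G − ½Σα_i² = 8² − ½·20 = 54.
Planner sets c_i = Σα_j = 8 for every i, so G^SO = 4·8 = 32.
W^SO = (Σα)·G^SO − ½·4·(Σα)² = (4/2)·8² = 128.
Deadweight loss = W^SO − W^NE = 74.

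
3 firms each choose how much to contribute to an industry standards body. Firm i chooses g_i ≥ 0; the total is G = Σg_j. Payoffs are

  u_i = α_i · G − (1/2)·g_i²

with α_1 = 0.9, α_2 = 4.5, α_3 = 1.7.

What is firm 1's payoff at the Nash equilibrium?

Firm i's FOC: ∂u_i/∂g_i = α_i − g_i = 0, so g_i* = α_i.
NE contributions = (0.9, 4.5, 1.7); G = 7.1.
u_1 = α_1·G − ½·(g_1)² = 0.9·7.1 − ½·0.9² = 5.985.

5.985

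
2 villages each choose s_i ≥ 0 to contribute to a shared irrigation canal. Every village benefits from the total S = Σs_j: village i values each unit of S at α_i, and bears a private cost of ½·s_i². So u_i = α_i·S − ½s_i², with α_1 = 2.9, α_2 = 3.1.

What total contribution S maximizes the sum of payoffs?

12

Planner FOC: ∂(Σu_j)/∂s_i = (Σα_j) − s_i = 0, so s_i^SO = Σα_j = 6 for every i; S^SO = 12.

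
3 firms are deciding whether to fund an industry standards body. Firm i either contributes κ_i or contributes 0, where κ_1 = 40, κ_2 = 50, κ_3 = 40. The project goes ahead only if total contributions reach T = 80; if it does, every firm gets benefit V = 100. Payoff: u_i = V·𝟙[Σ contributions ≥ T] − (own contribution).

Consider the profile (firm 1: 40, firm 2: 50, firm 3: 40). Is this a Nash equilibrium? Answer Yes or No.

Total = 130 ≥ 80: provided.
Firm 1 (pledges 40, payoff 60): dropping to 0 → total 90, payoff 100. Profitable deviation.

No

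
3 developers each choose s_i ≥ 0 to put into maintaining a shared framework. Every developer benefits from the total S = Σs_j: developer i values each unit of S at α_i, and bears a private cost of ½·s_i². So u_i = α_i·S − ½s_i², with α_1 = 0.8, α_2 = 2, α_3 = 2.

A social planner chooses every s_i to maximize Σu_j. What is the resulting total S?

Planner FOC: ∂(Σu_j)/∂s_i = (Σα_j) − s_i = 0, so s_i^SO = Σα_j = 4.8 for every i; S^SO = 14.4.

14.4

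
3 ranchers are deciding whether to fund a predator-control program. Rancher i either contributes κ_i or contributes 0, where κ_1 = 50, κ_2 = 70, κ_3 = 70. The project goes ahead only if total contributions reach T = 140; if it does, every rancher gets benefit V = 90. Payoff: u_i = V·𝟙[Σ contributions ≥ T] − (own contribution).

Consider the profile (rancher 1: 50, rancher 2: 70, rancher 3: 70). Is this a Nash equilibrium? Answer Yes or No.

No

Total = 190 ≥ 140: provided.
Rancher 1 (pledges 50, payoff 40): dropping to 0 → total 140, payoff 90. Profitable deviation.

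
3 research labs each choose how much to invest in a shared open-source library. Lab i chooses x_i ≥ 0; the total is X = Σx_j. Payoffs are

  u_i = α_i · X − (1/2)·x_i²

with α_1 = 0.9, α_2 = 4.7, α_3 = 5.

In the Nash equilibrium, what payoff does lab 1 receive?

Lab i's FOC: ∂u_i/∂x_i = α_i − x_i = 0, so x_i* = α_i.
NE contributions = (0.9, 4.7, 5); X = 10.6.
u_1 = α_1·X − ½·(x_1)² = 0.9·10.6 − ½·0.9² = 9.135.

9.135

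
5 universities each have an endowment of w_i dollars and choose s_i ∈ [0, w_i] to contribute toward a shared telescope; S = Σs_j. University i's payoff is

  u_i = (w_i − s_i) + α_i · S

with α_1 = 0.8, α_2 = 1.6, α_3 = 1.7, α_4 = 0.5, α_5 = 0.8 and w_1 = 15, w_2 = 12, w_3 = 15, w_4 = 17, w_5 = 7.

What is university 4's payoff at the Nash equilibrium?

30.5

∂u_i/∂s_i = α_i − 1, so university i contributes w_i if α_i > 1, else 0.
α_i > 1 for i ∈ {2, 3}; NE contributions (0, 12, 15, 0, 0), S = 27.
u_4 = (17 − 0) + 0.5·27 = 30.5.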